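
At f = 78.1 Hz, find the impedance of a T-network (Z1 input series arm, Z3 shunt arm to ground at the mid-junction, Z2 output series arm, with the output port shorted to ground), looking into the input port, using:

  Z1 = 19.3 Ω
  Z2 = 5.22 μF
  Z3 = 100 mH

Step 1 — Angular frequency: ω = 2π·f = 2π·78.1 = 490.7 rad/s.
Step 2 — Component impedances:
  Z1: Z = R = 19.3 Ω
  Z2: Z = 1/(jωC) = -j/(ω·C) = 0 - j390.4 Ω
  Z3: Z = jωL = j·490.7·0.1 = 0 + j49.07 Ω
Step 3 — With the output port shorted to ground, the output series arm Z2 runs from the junction to ground; the shunt arm Z3 also runs from the junction to ground. They appear in parallel: Z3 || Z2 = 0 + j56.13 Ω.
Step 4 — Series with input arm Z1: Z_in = Z1 + (Z3 || Z2) = 19.3 + j56.13 Ω = 59.35∠71.0° Ω.

Z = 19.3 + j56.13 Ω = 59.35∠71.0° Ω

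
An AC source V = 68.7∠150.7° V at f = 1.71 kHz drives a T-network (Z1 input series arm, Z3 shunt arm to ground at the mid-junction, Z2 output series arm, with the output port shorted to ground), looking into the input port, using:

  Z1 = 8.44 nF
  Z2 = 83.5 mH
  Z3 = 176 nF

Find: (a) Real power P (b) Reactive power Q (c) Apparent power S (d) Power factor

Step 1 — Angular frequency: ω = 2π·f = 2π·1710 = 1.074e+04 rad/s.
Step 2 — Component impedances:
  Z1: Z = 1/(jωC) = -j/(ω·C) = 0 - j1.103e+04 Ω
  Z2: Z = jωL = j·1.074e+04·0.0835 = 0 + j897.1 Ω
  Z3: Z = 1/(jωC) = -j/(ω·C) = 0 - j528.8 Ω
Step 3 — With the output port shorted to ground, the output series arm Z2 runs from the junction to ground; the shunt arm Z3 also runs from the junction to ground. They appear in parallel: Z3 || Z2 = 0 - j1288 Ω.
Step 4 — Series with input arm Z1: Z_in = Z1 + (Z3 || Z2) = 0 - j1.232e+04 Ω = 1.232e+04∠-90.0° Ω.
Step 5 — Source phasor: V = 68.7∠150.7° V = -59.91 + j33.62 V.
Step 6 — Current: I = V / Z = -0.00273 - j0.004865 A = 0.005578∠-119.3° A.
Step 7 — Complex power: S = V·I* = 0 - j0.3832 VA.
Step 8 — Real power: P = Re(S) = 0 W.
Step 9 — Reactive power: Q = Im(S) = -0.3832 VAR.
Step 10 — Apparent power: |S| = 0.3832 VA.
Step 11 — Power factor: PF = P/|S| = 0 (leading).

(a) P = 0 W  (b) Q = -0.3832 VAR  (c) S = 0.3832 VA  (d) PF = 0 (leading)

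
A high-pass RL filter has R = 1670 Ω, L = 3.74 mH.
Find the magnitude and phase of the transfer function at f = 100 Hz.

Step 1 — Angular frequency: ω = 2π·100 = 628.3 rad/s.
Step 2 — Transfer function: H(jω) = jωL/(R + jωL).
Step 3 — Numerator jωL = j·2.35; denominator R + jωL = 1670 + j2.35.
Step 4 — H = 1.98e-06 + j0.001407.
Step 5 — Magnitude: |H| = 0.001407 (-57.0 dB); phase: φ = 89.9°.

|H| = 0.001407 (-57.0 dB), φ = 89.9°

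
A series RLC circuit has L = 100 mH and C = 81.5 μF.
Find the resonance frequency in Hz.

Step 1 — Resonance condition Im(Z)=0 gives ω₀ = 1/√(LC).
Step 2 — ω₀ = 1/√(0.1·8.15e-05) = 350.3 rad/s.
Step 3 — f₀ = ω₀/(2π) = 55.75 Hz.

f₀ = 55.75 Hz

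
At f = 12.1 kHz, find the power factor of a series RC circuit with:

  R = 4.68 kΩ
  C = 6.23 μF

Step 1 — Angular frequency: ω = 2π·f = 2π·1.21e+04 = 7.603e+04 rad/s.
Step 2 — Component impedances:
  R: Z = R = 4680 Ω
  C: Z = 1/(jωC) = -j/(ω·C) = 0 - j2.111 Ω
Step 3 — Series combination: Z_total = R + C = 4680 - j2.111 Ω = 4680∠-0.0° Ω.
Step 4 — Power factor: PF = cos(φ) = Re(Z)/|Z| = 4680/4680 = 1.
Step 5 — Type: Im(Z) = -2.111 ⇒ leading (phase φ = -0.0°).

PF = 1 (leading, φ = -0.0°)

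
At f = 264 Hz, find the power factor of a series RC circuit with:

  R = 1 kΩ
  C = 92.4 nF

Step 1 — Angular frequency: ω = 2π·f = 2π·264 = 1659 rad/s.
Step 2 — Component impedances:
  R: Z = R = 1000 Ω
  C: Z = 1/(jωC) = -j/(ω·C) = 0 - j6524 Ω
Step 3 — Series combination: Z_total = R + C = 1000 - j6524 Ω = 6601∠-81.3° Ω.
Step 4 — Power factor: PF = cos(φ) = Re(Z)/|Z| = 1000/6601 = 0.1515.
Step 5 — Type: Im(Z) = -6524 ⇒ leading (phase φ = -81.3°).

PF = 0.1515 (leading, φ = -81.3°)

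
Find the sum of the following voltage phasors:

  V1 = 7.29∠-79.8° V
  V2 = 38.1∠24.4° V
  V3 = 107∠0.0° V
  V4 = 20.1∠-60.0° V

Step 1 — Convert each phasor to rectangular form:
  V1 = 7.29·(cos(-79.8°) + j·sin(-79.8°)) = 1.291 - j7.175 V
  V2 = 38.1·(cos(24.4°) + j·sin(24.4°)) = 34.7 + j15.74 V
  V3 = 107·(cos(0.0°) + j·sin(0.0°)) = 107 V
  V4 = 20.1·(cos(-60.0°) + j·sin(-60.0°)) = 10.05 - j17.41 V
Step 2 — Sum components: V_total = 153 - j8.843 V.
Step 3 — Convert to polar: |V_total| = 153.3 V, ∠V_total = -3.3°.

V_total = 153.3∠-3.3° V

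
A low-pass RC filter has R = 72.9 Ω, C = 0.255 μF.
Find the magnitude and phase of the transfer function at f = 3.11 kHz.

Step 1 — Angular frequency: ω = 2π·3110 = 1.954e+04 rad/s.
Step 2 — Transfer function: H(jω) = 1/(1 + jωRC).
Step 3 — Denominator: 1 + jωRC = 1 + j·1.954e+04·72.9·2.55e-07 = 1 + j0.3633.
Step 4 — H = 0.8834 - j0.3209.
Step 5 — Magnitude: |H| = 0.9399 (-0.5 dB); phase: φ = -20.0°.

|H| = 0.9399 (-0.5 dB), φ = -20.0°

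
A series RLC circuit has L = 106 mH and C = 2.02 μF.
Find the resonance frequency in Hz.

Step 1 — Resonance condition Im(Z)=0 gives ω₀ = 1/√(LC).
Step 2 — ω₀ = 1/√(0.106·2.02e-06) = 2161 rad/s.
Step 3 — f₀ = ω₀/(2π) = 343.9 Hz.

f₀ = 343.9 Hz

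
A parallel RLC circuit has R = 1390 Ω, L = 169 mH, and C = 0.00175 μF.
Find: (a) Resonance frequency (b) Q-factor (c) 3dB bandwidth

Step 1 — Resonance: ω₀ = 1/√(LC) = 1/√(0.169·1.75e-09) = 5.815e+04 rad/s.
Step 2 — f₀ = ω₀/(2π) = 9255 Hz.
Step 3 — Parallel Q: Q = R/(ω₀L) = 1390/(5.815e+04·0.169) = 0.1414.
Step 4 — Bandwidth: Δω = ω₀/Q = 4.111e+05 rad/s; BW = Δω/(2π) = 6.543e+04 Hz.

(a) f₀ = 9255 Hz  (b) Q = 0.1414  (c) BW = 6.543e+04 Hz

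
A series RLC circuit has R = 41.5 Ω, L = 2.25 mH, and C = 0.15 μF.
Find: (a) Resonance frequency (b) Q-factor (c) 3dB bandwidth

Step 1 — Resonance: ω₀ = 1/√(LC) = 1/√(0.00225·1.5e-07) = 5.443e+04 rad/s.
Step 2 — f₀ = ω₀/(2π) = 8663 Hz.
Step 3 — Series Q: Q = ω₀L/R = 5.443e+04·0.00225/41.5 = 2.951.
Step 4 — Bandwidth: Δω = ω₀/Q = 1.844e+04 rad/s; BW = Δω/(2π) = 2936 Hz.

(a) f₀ = 8663 Hz  (b) Q = 2.951  (c) BW = 2936 Hz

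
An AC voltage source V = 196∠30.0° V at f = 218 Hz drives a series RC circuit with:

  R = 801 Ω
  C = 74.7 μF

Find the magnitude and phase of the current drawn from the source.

Step 1 — Angular frequency: ω = 2π·f = 2π·218 = 1370 rad/s.
Step 2 — Component impedances:
  R: Z = R = 801 Ω
  C: Z = 1/(jωC) = -j/(ω·C) = 0 - j9.773 Ω
Step 3 — Series combination: Z_total = R + C = 801 - j9.773 Ω = 801.1∠-0.7° Ω.
Step 4 — Source phasor: V = 196∠30.0° V = 169.7 + j98 V.
Step 5 — Ohm's law: I = V / Z_total = (169.7 + j98) / (801 - j9.773) = 0.2104 + j0.1249 A.
Step 6 — Convert to polar: |I| = 0.2447 A, ∠I = 30.7°.

I = 0.2447∠30.7° A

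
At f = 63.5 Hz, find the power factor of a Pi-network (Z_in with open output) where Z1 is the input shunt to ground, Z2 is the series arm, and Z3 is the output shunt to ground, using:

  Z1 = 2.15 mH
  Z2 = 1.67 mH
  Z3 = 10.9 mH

Step 1 — Angular frequency: ω = 2π·f = 2π·63.5 = 399 rad/s.
Step 2 — Component impedances:
  Z1: Z = jωL = j·399·0.00215 = 0 + j0.8578 Ω
  Z2: Z = jωL = j·399·0.00167 = 0 + j0.6663 Ω
  Z3: Z = jωL = j·399·0.0109 = 0 + j4.349 Ω
Step 3 — With open output, the series arm Z2 and the output shunt Z3 appear in series to ground: Z2 + Z3 = 0 + j5.015 Ω.
Step 4 — Parallel with input shunt Z1: Z_in = Z1 || (Z2 + Z3) = 0 + j0.7325 Ω = 0.7325∠90.0° Ω.
Step 5 — Power factor: PF = cos(φ) = Re(Z)/|Z| = -0/0.7325 = -0.
Step 6 — Type: Im(Z) = 0.7325 ⇒ lagging (phase φ = 90.0°).

PF = -0 (lagging, φ = 90.0°)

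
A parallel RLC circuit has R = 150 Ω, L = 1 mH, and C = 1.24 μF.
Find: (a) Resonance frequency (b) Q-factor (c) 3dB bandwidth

Step 1 — Resonance: ω₀ = 1/√(LC) = 1/√(0.001·1.24e-06) = 2.84e+04 rad/s.
Step 2 — f₀ = ω₀/(2π) = 4520 Hz.
Step 3 — Parallel Q: Q = R/(ω₀L) = 150/(2.84e+04·0.001) = 5.282.
Step 4 — Bandwidth: Δω = ω₀/Q = 5376 rad/s; BW = Δω/(2π) = 855.7 Hz.

(a) f₀ = 4520 Hz  (b) Q = 5.282  (c) BW = 855.7 Hz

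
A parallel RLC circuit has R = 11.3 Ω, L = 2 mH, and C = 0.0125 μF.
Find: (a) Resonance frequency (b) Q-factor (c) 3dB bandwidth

Step 1 — Resonance: ω₀ = 1/√(LC) = 1/√(0.002·1.25e-08) = 2e+05 rad/s.
Step 2 — f₀ = ω₀/(2π) = 3.183e+04 Hz.
Step 3 — Parallel Q: Q = R/(ω₀L) = 11.3/(2e+05·0.002) = 0.02825.
Step 4 — Bandwidth: Δω = ω₀/Q = 7.08e+06 rad/s; BW = Δω/(2π) = 1.127e+06 Hz.

(a) f₀ = 3.183e+04 Hz  (b) Q = 0.02825  (c) BW = 1.127e+06 Hz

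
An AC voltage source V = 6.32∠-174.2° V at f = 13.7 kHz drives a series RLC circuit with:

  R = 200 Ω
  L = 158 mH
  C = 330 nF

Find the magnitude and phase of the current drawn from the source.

Step 1 — Angular frequency: ω = 2π·f = 2π·1.37e+04 = 8.608e+04 rad/s.
Step 2 — Component impedances:
  R: Z = R = 200 Ω
  L: Z = jωL = j·8.608e+04·0.158 = 0 + j1.36e+04 Ω
  C: Z = 1/(jωC) = -j/(ω·C) = 0 - j35.2 Ω
Step 3 — Series combination: Z_total = R + L + C = 200 + j1.357e+04 Ω = 1.357e+04∠89.2° Ω.
Step 4 — Source phasor: V = 6.32∠-174.2° V = -6.288 - j0.6387 V.
Step 5 — Ohm's law: I = V / Z_total = (-6.288 - j0.6387) / (200 + j1.357e+04) = -5.39e-05 + j0.0004627 A.
Step 6 — Convert to polar: |I| = 0.0004658 A, ∠I = 96.6°.

I = 0.0004658∠96.6° A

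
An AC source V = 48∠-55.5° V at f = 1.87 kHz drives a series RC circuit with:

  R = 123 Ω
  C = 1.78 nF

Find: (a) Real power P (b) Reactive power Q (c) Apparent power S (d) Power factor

Step 1 — Angular frequency: ω = 2π·f = 2π·1870 = 1.175e+04 rad/s.
Step 2 — Component impedances:
  R: Z = R = 123 Ω
  C: Z = 1/(jωC) = -j/(ω·C) = 0 - j4.781e+04 Ω
Step 3 — Series combination: Z_total = R + C = 123 - j4.781e+04 Ω = 4.781e+04∠-89.9° Ω.
Step 4 — Source phasor: V = 48∠-55.5° V = 27.19 - j39.56 V.
Step 5 — Current: I = V / Z = 0.0008288 + j0.0005665 A = 0.001004∠34.4° A.
Step 6 — Complex power: S = V·I* = 0.000124 - j0.04819 VA.
Step 7 — Real power: P = Re(S) = 0.000124 W.
Step 8 — Reactive power: Q = Im(S) = -0.04819 VAR.
Step 9 — Apparent power: |S| = 0.04819 VA.
Step 10 — Power factor: PF = P/|S| = 0.002572 (leading).

(a) P = 0.000124 W  (b) Q = -0.04819 VAR  (c) S = 0.04819 VA  (d) PF = 0.002572 (leading)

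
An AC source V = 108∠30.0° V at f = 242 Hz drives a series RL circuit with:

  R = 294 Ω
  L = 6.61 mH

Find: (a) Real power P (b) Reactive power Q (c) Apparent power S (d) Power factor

Step 1 — Angular frequency: ω = 2π·f = 2π·242 = 1521 rad/s.
Step 2 — Component impedances:
  R: Z = R = 294 Ω
  L: Z = jωL = j·1521·0.00661 = 0 + j10.05 Ω
Step 3 — Series combination: Z_total = R + L = 294 + j10.05 Ω = 294.2∠2.0° Ω.
Step 4 — Source phasor: V = 108∠30.0° V = 93.53 + j54 V.
Step 5 — Current: I = V / Z = 0.324 + j0.1726 A = 0.3671∠28.0° A.
Step 6 — Complex power: S = V·I* = 39.63 + j1.355 VA.
Step 7 — Real power: P = Re(S) = 39.63 W.
Step 8 — Reactive power: Q = Im(S) = 1.355 VAR.
Step 9 — Apparent power: |S| = 39.65 VA.
Step 10 — Power factor: PF = P/|S| = 0.9994 (lagging).

(a) P = 39.63 W  (b) Q = 1.355 VAR  (c) S = 39.65 VA  (d) PF = 0.9994 (lagging)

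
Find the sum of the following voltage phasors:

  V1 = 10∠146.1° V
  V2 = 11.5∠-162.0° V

Step 1 — Convert each phasor to rectangular form:
  V1 = 10·(cos(146.1°) + j·sin(146.1°)) = -8.3 + j5.577 V
  V2 = 11.5·(cos(-162.0°) + j·sin(-162.0°)) = -10.94 - j3.554 V
Step 2 — Sum components: V_total = -19.24 + j2.024 V.
Step 3 — Convert to polar: |V_total| = 19.34 V, ∠V_total = 174.0°.

V_total = 19.34∠174.0° V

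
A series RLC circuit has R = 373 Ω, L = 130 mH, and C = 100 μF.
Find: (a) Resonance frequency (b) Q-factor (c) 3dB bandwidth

Step 1 — Resonance condition Im(Z)=0 gives ω₀ = 1/√(LC).
Step 2 — ω₀ = 1/√(0.13·0.0001) = 277.4 rad/s.
Step 3 — f₀ = ω₀/(2π) = 44.14 Hz.
Step 4 — Series Q: Q = ω₀L/R = 277.4·0.13/373 = 0.09666.
Step 5 — 3dB bandwidth: Δω = ω₀/Q = 2869 rad/s; BW = Δω/(2π) = 456.7 Hz.

(a) f₀ = 44.14 Hz  (b) Q = 0.09666  (c) BW = 456.7 Hz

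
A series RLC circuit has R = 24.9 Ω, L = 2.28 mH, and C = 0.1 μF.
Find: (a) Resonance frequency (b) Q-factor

Step 1 — Resonance condition Im(Z)=0 gives ω₀ = 1/√(LC).
Step 2 — ω₀ = 1/√(0.00228·1e-07) = 6.623e+04 rad/s.
Step 3 — f₀ = ω₀/(2π) = 1.054e+04 Hz.
Step 4 — Series Q: Q = ω₀L/R = 6.623e+04·0.00228/24.9 = 6.064.

(a) f₀ = 1.054e+04 Hz  (b) Q = 6.064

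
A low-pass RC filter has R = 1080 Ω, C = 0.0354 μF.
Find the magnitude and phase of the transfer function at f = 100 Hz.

Step 1 — Angular frequency: ω = 2π·100 = 628.3 rad/s.
Step 2 — Transfer function: H(jω) = 1/(1 + jωRC).
Step 3 — Denominator: 1 + jωRC = 1 + j·628.3·1080·3.54e-08 = 1 + j0.02402.
Step 4 — H = 0.9994 - j0.02401.
Step 5 — Magnitude: |H| = 0.9997 (-0.0 dB); phase: φ = -1.4°.

|H| = 0.9997 (-0.0 dB), φ = -1.4°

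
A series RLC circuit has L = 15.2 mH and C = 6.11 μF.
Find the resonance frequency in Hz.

Step 1 — Resonance condition Im(Z)=0 gives ω₀ = 1/√(LC).
Step 2 — ω₀ = 1/√(0.0152·6.11e-06) = 3281 rad/s.
Step 3 — f₀ = ω₀/(2π) = 522.2 Hz.

f₀ = 522.2 Hz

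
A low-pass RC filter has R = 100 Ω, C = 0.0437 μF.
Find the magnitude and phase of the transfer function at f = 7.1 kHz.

Step 1 — Angular frequency: ω = 2π·7100 = 4.461e+04 rad/s.
Step 2 — Transfer function: H(jω) = 1/(1 + jωRC).
Step 3 — Denominator: 1 + jωRC = 1 + j·4.461e+04·100·4.37e-08 = 1 + j0.1949.
Step 4 — H = 0.9634 - j0.1878.
Step 5 — Magnitude: |H| = 0.9815 (-0.2 dB); phase: φ = -11.0°.

|H| = 0.9815 (-0.2 dB), φ = -11.0°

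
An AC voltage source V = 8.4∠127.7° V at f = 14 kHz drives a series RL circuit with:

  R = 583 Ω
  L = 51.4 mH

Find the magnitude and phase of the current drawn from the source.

Step 1 — Angular frequency: ω = 2π·f = 2π·1.4e+04 = 8.796e+04 rad/s.
Step 2 — Component impedances:
  R: Z = R = 583 Ω
  L: Z = jωL = j·8.796e+04·0.0514 = 0 + j4521 Ω
Step 3 — Series combination: Z_total = R + L = 583 + j4521 Ω = 4559∠82.7° Ω.
Step 4 — Source phasor: V = 8.4∠127.7° V = -5.137 + j6.646 V.
Step 5 — Ohm's law: I = V / Z_total = (-5.137 + j6.646) / (583 + j4521) = 0.001302 + j0.001304 A.
Step 6 — Convert to polar: |I| = 0.001843 A, ∠I = 45.0°.

I = 0.001843∠45.0° A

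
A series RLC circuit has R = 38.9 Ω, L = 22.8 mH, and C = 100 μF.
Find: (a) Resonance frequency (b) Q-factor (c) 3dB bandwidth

Step 1 — Resonance condition Im(Z)=0 gives ω₀ = 1/√(LC).
Step 2 — ω₀ = 1/√(0.0228·0.0001) = 662.3 rad/s.
Step 3 — f₀ = ω₀/(2π) = 105.4 Hz.
Step 4 — Series Q: Q = ω₀L/R = 662.3·0.0228/38.9 = 0.3882.
Step 5 — 3dB bandwidth: Δω = ω₀/Q = 1706 rad/s; BW = Δω/(2π) = 271.5 Hz.

(a) f₀ = 105.4 Hz  (b) Q = 0.3882  (c) BW = 271.5 Hz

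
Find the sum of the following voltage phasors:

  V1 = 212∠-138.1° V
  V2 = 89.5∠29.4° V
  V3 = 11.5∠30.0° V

Step 1 — Convert each phasor to rectangular form:
  V1 = 212·(cos(-138.1°) + j·sin(-138.1°)) = -157.8 - j141.6 V
  V2 = 89.5·(cos(29.4°) + j·sin(29.4°)) = 77.97 + j43.94 V
  V3 = 11.5·(cos(30.0°) + j·sin(30.0°)) = 9.959 + j5.75 V
Step 2 — Sum components: V_total = -69.86 - j91.89 V.
Step 3 — Convert to polar: |V_total| = 115.4 V, ∠V_total = -127.2°.

V_total = 115.4∠-127.2° V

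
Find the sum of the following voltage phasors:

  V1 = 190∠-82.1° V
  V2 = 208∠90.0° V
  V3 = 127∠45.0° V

Step 1 — Convert each phasor to rectangular form:
  V1 = 190·(cos(-82.1°) + j·sin(-82.1°)) = 26.11 - j188.2 V
  V2 = 208·(cos(90.0°) + j·sin(90.0°)) = 0 + j208 V
  V3 = 127·(cos(45.0°) + j·sin(45.0°)) = 89.8 + j89.8 V
Step 2 — Sum components: V_total = 115.9 + j109.6 V.
Step 3 — Convert to polar: |V_total| = 159.5 V, ∠V_total = 43.4°.

V_total = 159.5∠43.4° V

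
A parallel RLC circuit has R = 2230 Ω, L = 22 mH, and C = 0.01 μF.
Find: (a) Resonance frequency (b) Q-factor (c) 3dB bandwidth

Step 1 — Resonance: ω₀ = 1/√(LC) = 1/√(0.022·1e-08) = 6.742e+04 rad/s.
Step 2 — f₀ = ω₀/(2π) = 1.073e+04 Hz.
Step 3 — Parallel Q: Q = R/(ω₀L) = 2230/(6.742e+04·0.022) = 1.503.
Step 4 — Bandwidth: Δω = ω₀/Q = 4.484e+04 rad/s; BW = Δω/(2π) = 7137 Hz.

(a) f₀ = 1.073e+04 Hz  (b) Q = 1.503  (c) BW = 7137 Hz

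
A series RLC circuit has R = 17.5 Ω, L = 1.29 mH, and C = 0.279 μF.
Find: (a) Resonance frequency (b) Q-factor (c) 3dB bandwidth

Step 1 — Resonance: ω₀ = 1/√(LC) = 1/√(0.00129·2.79e-07) = 5.271e+04 rad/s.
Step 2 — f₀ = ω₀/(2π) = 8389 Hz.
Step 3 — Series Q: Q = ω₀L/R = 5.271e+04·0.00129/17.5 = 3.886.
Step 4 — Bandwidth: Δω = ω₀/Q = 1.357e+04 rad/s; BW = Δω/(2π) = 2159 Hz.

(a) f₀ = 8389 Hz  (b) Q = 3.886  (c) BW = 2159 Hz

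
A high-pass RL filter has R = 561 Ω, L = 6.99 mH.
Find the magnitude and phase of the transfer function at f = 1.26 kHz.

Step 1 — Angular frequency: ω = 2π·1260 = 7917 rad/s.
Step 2 — Transfer function: H(jω) = jωL/(R + jωL).
Step 3 — Numerator jωL = j·55.34; denominator R + jωL = 561 + j55.34.
Step 4 — H = 0.009637 + j0.09769.
Step 5 — Magnitude: |H| = 0.09817 (-20.2 dB); phase: φ = 84.4°.

|H| = 0.09817 (-20.2 dB), φ = 84.4°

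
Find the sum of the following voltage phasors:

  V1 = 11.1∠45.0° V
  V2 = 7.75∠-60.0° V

Step 1 — Convert each phasor to rectangular form:
  V1 = 11.1·(cos(45.0°) + j·sin(45.0°)) = 7.849 + j7.849 V
  V2 = 7.75·(cos(-60.0°) + j·sin(-60.0°)) = 3.875 - j6.712 V
Step 2 — Sum components: V_total = 11.72 + j1.137 V.
Step 3 — Convert to polar: |V_total| = 11.78 V, ∠V_total = 5.5°.

V_total = 11.78∠5.5° V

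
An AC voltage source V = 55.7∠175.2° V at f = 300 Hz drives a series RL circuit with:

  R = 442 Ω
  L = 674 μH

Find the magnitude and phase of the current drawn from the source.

Step 1 — Angular frequency: ω = 2π·f = 2π·300 = 1885 rad/s.
Step 2 — Component impedances:
  R: Z = R = 442 Ω
  L: Z = jωL = j·1885·0.000674 = 0 + j1.27 Ω
Step 3 — Series combination: Z_total = R + L = 442 + j1.27 Ω = 442∠0.2° Ω.
Step 4 — Source phasor: V = 55.7∠175.2° V = -55.5 + j4.661 V.
Step 5 — Ohm's law: I = V / Z_total = (-55.5 + j4.661) / (442 + j1.27) = -0.1255 + j0.01091 A.
Step 6 — Convert to polar: |I| = 0.126 A, ∠I = 175.0°.

I = 0.126∠175.0° A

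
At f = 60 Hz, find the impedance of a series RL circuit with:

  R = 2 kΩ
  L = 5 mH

Step 1 — Angular frequency: ω = 2π·f = 2π·60 = 377 rad/s.
Step 2 — Component impedances:
  R: Z = R = 2000 Ω
  L: Z = jωL = j·377·0.005 = 0 + j1.885 Ω
Step 3 — Series combination: Z_total = R + L = 2000 + j1.885 Ω = 2000∠0.1° Ω.

Z = 2000 + j1.885 Ω = 2000∠0.1° Ω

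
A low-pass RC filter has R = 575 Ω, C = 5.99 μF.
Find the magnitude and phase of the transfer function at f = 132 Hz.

Step 1 — Angular frequency: ω = 2π·132 = 829.4 rad/s.
Step 2 — Transfer function: H(jω) = 1/(1 + jωRC).
Step 3 — Denominator: 1 + jωRC = 1 + j·829.4·575·5.99e-06 = 1 + j2.857.
Step 4 — H = 0.1092 - j0.3119.
Step 5 — Magnitude: |H| = 0.3304 (-9.6 dB); phase: φ = -70.7°.

|H| = 0.3304 (-9.6 dB), φ = -70.7°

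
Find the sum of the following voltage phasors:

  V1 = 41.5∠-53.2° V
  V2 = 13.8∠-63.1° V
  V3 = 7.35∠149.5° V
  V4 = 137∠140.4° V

Step 1 — Convert each phasor to rectangular form:
  V1 = 41.5·(cos(-53.2°) + j·sin(-53.2°)) = 24.86 - j33.23 V
  V2 = 13.8·(cos(-63.1°) + j·sin(-63.1°)) = 6.244 - j12.31 V
  V3 = 7.35·(cos(149.5°) + j·sin(149.5°)) = -6.333 + j3.73 V
  V4 = 137·(cos(140.4°) + j·sin(140.4°)) = -105.6 + j87.33 V
Step 2 — Sum components: V_total = -80.79 + j45.52 V.
Step 3 — Convert to polar: |V_total| = 92.73 V, ∠V_total = 150.6°.

V_total = 92.73∠150.6° V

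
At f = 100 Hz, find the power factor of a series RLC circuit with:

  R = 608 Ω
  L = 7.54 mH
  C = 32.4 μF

Step 1 — Angular frequency: ω = 2π·f = 2π·100 = 628.3 rad/s.
Step 2 — Component impedances:
  R: Z = R = 608 Ω
  L: Z = jωL = j·628.3·0.00754 = 0 + j4.738 Ω
  C: Z = 1/(jωC) = -j/(ω·C) = 0 - j49.12 Ω
Step 3 — Series combination: Z_total = R + L + C = 608 - j44.38 Ω = 609.6∠-4.2° Ω.
Step 4 — Power factor: PF = cos(φ) = Re(Z)/|Z| = 608/609.62 = 0.9973.
Step 5 — Type: Im(Z) = -44.38 ⇒ leading (phase φ = -4.2°).

PF = 0.9973 (leading, φ = -4.2°)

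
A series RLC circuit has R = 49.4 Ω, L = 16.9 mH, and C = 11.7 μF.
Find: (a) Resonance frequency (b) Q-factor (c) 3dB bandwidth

Step 1 — Resonance: ω₀ = 1/√(LC) = 1/√(0.0169·1.17e-05) = 2249 rad/s.
Step 2 — f₀ = ω₀/(2π) = 357.9 Hz.
Step 3 — Series Q: Q = ω₀L/R = 2249·0.0169/49.4 = 0.7693.
Step 4 — Bandwidth: Δω = ω₀/Q = 2923 rad/s; BW = Δω/(2π) = 465.2 Hz.

(a) f₀ = 357.9 Hz  (b) Q = 0.7693  (c) BW = 465.2 Hz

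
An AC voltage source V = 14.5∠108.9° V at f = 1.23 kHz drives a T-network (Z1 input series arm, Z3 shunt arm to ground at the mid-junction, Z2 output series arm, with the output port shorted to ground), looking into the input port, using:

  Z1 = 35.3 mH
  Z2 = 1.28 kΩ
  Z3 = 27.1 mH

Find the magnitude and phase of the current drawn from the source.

Step 1 — Angular frequency: ω = 2π·f = 2π·1230 = 7728 rad/s.
Step 2 — Component impedances:
  Z1: Z = jωL = j·7728·0.0353 = 0 + j272.8 Ω
  Z2: Z = R = 1280 Ω
  Z3: Z = jωL = j·7728·0.0271 = 0 + j209.4 Ω
Step 3 — With the output port shorted to ground, the output series arm Z2 runs from the junction to ground; the shunt arm Z3 also runs from the junction to ground. They appear in parallel: Z3 || Z2 = 33.38 + j204 Ω.
Step 4 — Series with input arm Z1: Z_in = Z1 + (Z3 || Z2) = 33.38 + j476.8 Ω = 478∠86.0° Ω.
Step 5 — Source phasor: V = 14.5∠108.9° V = -4.697 + j13.72 V.
Step 6 — Ohm's law: I = V / Z_total = (-4.697 + j13.72) / (33.38 + j476.8) = 0.02795 + j0.01181 A.
Step 7 — Convert to polar: |I| = 0.03034 A, ∠I = 22.9°.

I = 0.03034∠22.9° A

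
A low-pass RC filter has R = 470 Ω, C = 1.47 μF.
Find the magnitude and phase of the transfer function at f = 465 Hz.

Step 1 — Angular frequency: ω = 2π·465 = 2922 rad/s.
Step 2 — Transfer function: H(jω) = 1/(1 + jωRC).
Step 3 — Denominator: 1 + jωRC = 1 + j·2922·470·1.47e-06 = 1 + j2.019.
Step 4 — H = 0.1971 - j0.3978.
Step 5 — Magnitude: |H| = 0.4439 (-7.1 dB); phase: φ = -63.6°.

|H| = 0.4439 (-7.1 dB), φ = -63.6°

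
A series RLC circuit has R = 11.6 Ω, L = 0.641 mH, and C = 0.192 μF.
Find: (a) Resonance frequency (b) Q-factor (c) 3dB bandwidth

Step 1 — Resonance condition Im(Z)=0 gives ω₀ = 1/√(LC).
Step 2 — ω₀ = 1/√(0.000641·1.92e-07) = 9.014e+04 rad/s.
Step 3 — f₀ = ω₀/(2π) = 1.435e+04 Hz.
Step 4 — Series Q: Q = ω₀L/R = 9.014e+04·0.000641/11.6 = 4.981.
Step 5 — 3dB bandwidth: Δω = ω₀/Q = 1.81e+04 rad/s; BW = Δω/(2π) = 2880 Hz.

(a) f₀ = 1.435e+04 Hz  (b) Q = 4.981  (c) BW = 2880 Hz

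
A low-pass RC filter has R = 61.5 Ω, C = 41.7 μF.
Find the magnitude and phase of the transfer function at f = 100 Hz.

Step 1 — Angular frequency: ω = 2π·100 = 628.3 rad/s.
Step 2 — Transfer function: H(jω) = 1/(1 + jωRC).
Step 3 — Denominator: 1 + jωRC = 1 + j·628.3·61.5·4.17e-05 = 1 + j1.611.
Step 4 — H = 0.2781 - j0.448.
Step 5 — Magnitude: |H| = 0.5273 (-5.6 dB); phase: φ = -58.2°.

|H| = 0.5273 (-5.6 dB), φ = -58.2°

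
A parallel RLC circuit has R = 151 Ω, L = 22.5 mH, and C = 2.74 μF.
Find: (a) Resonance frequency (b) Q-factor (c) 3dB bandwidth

Step 1 — Resonance: ω₀ = 1/√(LC) = 1/√(0.0225·2.74e-06) = 4027 rad/s.
Step 2 — f₀ = ω₀/(2π) = 641 Hz.
Step 3 — Parallel Q: Q = R/(ω₀L) = 151/(4027·0.0225) = 1.666.
Step 4 — Bandwidth: Δω = ω₀/Q = 2417 rad/s; BW = Δω/(2π) = 384.7 Hz.

(a) f₀ = 641 Hz  (b) Q = 1.666  (c) BW = 384.7 Hz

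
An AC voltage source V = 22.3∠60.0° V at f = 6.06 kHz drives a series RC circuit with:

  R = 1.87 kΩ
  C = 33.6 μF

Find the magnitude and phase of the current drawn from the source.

Step 1 — Angular frequency: ω = 2π·f = 2π·6060 = 3.808e+04 rad/s.
Step 2 — Component impedances:
  R: Z = R = 1870 Ω
  C: Z = 1/(jωC) = -j/(ω·C) = 0 - j0.7816 Ω
Step 3 — Series combination: Z_total = R + C = 1870 - j0.7816 Ω = 1870∠-0.0° Ω.
Step 4 — Source phasor: V = 22.3∠60.0° V = 11.15 + j19.31 V.
Step 5 — Ohm's law: I = V / Z_total = (11.15 + j19.31) / (1870 - j0.7816) = 0.005958 + j0.01033 A.
Step 6 — Convert to polar: |I| = 0.01193 A, ∠I = 60.0°.

I = 0.01193∠60.0° A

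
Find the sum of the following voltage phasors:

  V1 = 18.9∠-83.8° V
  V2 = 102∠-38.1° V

Step 1 — Convert each phasor to rectangular form:
  V1 = 18.9·(cos(-83.8°) + j·sin(-83.8°)) = 2.041 - j18.79 V
  V2 = 102·(cos(-38.1°) + j·sin(-38.1°)) = 80.27 - j62.94 V
Step 2 — Sum components: V_total = 82.31 - j81.73 V.
Step 3 — Convert to polar: |V_total| = 116 V, ∠V_total = -44.8°.

V_total = 116∠-44.8° V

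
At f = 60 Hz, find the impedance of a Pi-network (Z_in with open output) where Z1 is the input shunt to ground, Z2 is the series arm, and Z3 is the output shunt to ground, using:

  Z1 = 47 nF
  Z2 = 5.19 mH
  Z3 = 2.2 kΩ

Step 1 — Angular frequency: ω = 2π·f = 2π·60 = 377 rad/s.
Step 2 — Component impedances:
  Z1: Z = 1/(jωC) = -j/(ω·C) = 0 - j5.644e+04 Ω
  Z2: Z = jωL = j·377·0.00519 = 0 + j1.957 Ω
  Z3: Z = R = 2200 Ω
Step 3 — With open output, the series arm Z2 and the output shunt Z3 appear in series to ground: Z2 + Z3 = 2200 + j1.957 Ω.
Step 4 — Parallel with input shunt Z1: Z_in = Z1 || (Z2 + Z3) = 2197 - j83.68 Ω = 2198∠-2.2° Ω.

Z = 2197 - j83.68 Ω = 2198∠-2.2° Ω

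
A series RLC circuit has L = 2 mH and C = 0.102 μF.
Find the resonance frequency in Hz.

Step 1 — Resonance condition Im(Z)=0 gives ω₀ = 1/√(LC).
Step 2 — ω₀ = 1/√(0.002·1.02e-07) = 7.001e+04 rad/s.
Step 3 — f₀ = ω₀/(2π) = 1.114e+04 Hz.

f₀ = 1.114e+04 Hz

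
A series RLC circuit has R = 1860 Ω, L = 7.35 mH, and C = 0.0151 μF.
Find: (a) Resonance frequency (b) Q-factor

Step 1 — Resonance condition Im(Z)=0 gives ω₀ = 1/√(LC).
Step 2 — ω₀ = 1/√(0.00735·1.51e-08) = 9.492e+04 rad/s.
Step 3 — f₀ = ω₀/(2π) = 1.511e+04 Hz.
Step 4 — Series Q: Q = ω₀L/R = 9.492e+04·0.00735/1860 = 0.3751.

(a) f₀ = 1.511e+04 Hz  (b) Q = 0.3751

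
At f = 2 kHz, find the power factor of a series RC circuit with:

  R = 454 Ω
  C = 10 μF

Step 1 — Angular frequency: ω = 2π·f = 2π·2000 = 1.257e+04 rad/s.
Step 2 — Component impedances:
  R: Z = R = 454 Ω
  C: Z = 1/(jωC) = -j/(ω·C) = 0 - j7.958 Ω
Step 3 — Series combination: Z_total = R + C = 454 - j7.958 Ω = 454.1∠-1.0° Ω.
Step 4 — Power factor: PF = cos(φ) = Re(Z)/|Z| = 454/454.1 = 0.9998.
Step 5 — Type: Im(Z) = -7.958 ⇒ leading (phase φ = -1.0°).

PF = 0.9998 (leading, φ = -1.0°)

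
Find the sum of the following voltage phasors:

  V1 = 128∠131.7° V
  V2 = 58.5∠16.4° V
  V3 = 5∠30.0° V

Step 1 — Convert each phasor to rectangular form:
  V1 = 128·(cos(131.7°) + j·sin(131.7°)) = -85.15 + j95.57 V
  V2 = 58.5·(cos(16.4°) + j·sin(16.4°)) = 56.12 + j16.52 V
  V3 = 5·(cos(30.0°) + j·sin(30.0°)) = 4.33 + j2.5 V
Step 2 — Sum components: V_total = -24.7 + j114.6 V.
Step 3 — Convert to polar: |V_total| = 117.2 V, ∠V_total = 102.2°.

V_total = 117.2∠102.2° V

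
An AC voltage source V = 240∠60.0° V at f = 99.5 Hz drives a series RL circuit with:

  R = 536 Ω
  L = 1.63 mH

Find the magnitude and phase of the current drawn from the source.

Step 1 — Angular frequency: ω = 2π·f = 2π·99.5 = 625.2 rad/s.
Step 2 — Component impedances:
  R: Z = R = 536 Ω
  L: Z = jωL = j·625.2·0.00163 = 0 + j1.019 Ω
Step 3 — Series combination: Z_total = R + L = 536 + j1.019 Ω = 536∠0.1° Ω.
Step 4 — Source phasor: V = 240∠60.0° V = 120 + j207.8 V.
Step 5 — Ohm's law: I = V / Z_total = (120 + j207.8) / (536 + j1.019) = 0.2246 + j0.3873 A.
Step 6 — Convert to polar: |I| = 0.4478 A, ∠I = 59.9°.

I = 0.4478∠59.9° A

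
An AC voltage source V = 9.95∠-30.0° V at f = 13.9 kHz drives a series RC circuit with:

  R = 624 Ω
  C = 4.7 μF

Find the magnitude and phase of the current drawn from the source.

Step 1 — Angular frequency: ω = 2π·f = 2π·1.39e+04 = 8.734e+04 rad/s.
Step 2 — Component impedances:
  R: Z = R = 624 Ω
  C: Z = 1/(jωC) = -j/(ω·C) = 0 - j2.436 Ω
Step 3 — Series combination: Z_total = R + C = 624 - j2.436 Ω = 624∠-0.2° Ω.
Step 4 — Source phasor: V = 9.95∠-30.0° V = 8.617 - j4.975 V.
Step 5 — Ohm's law: I = V / Z_total = (8.617 - j4.975) / (624 - j2.436) = 0.01384 - j0.007919 A.
Step 6 — Convert to polar: |I| = 0.01595 A, ∠I = -29.8°.

I = 0.01595∠-29.8° A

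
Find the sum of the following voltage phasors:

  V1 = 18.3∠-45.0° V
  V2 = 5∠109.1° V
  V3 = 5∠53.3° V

Step 1 — Convert each phasor to rectangular form:
  V1 = 18.3·(cos(-45.0°) + j·sin(-45.0°)) = 12.94 - j12.94 V
  V2 = 5·(cos(109.1°) + j·sin(109.1°)) = -1.636 + j4.725 V
  V3 = 5·(cos(53.3°) + j·sin(53.3°)) = 2.988 + j4.009 V
Step 2 — Sum components: V_total = 14.29 - j4.206 V.
Step 3 — Convert to polar: |V_total| = 14.9 V, ∠V_total = -16.4°.

V_total = 14.9∠-16.4° V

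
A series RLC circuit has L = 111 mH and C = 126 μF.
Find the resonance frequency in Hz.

Step 1 — Resonance condition Im(Z)=0 gives ω₀ = 1/√(LC).
Step 2 — ω₀ = 1/√(0.111·0.000126) = 267.4 rad/s.
Step 3 — f₀ = ω₀/(2π) = 42.56 Hz.

f₀ = 42.56 Hz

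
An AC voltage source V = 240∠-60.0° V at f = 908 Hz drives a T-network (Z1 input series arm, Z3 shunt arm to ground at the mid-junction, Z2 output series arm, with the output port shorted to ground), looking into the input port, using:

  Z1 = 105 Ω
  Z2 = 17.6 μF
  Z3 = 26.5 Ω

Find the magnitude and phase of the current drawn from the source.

Step 1 — Angular frequency: ω = 2π·f = 2π·908 = 5705 rad/s.
Step 2 — Component impedances:
  Z1: Z = R = 105 Ω
  Z2: Z = 1/(jωC) = -j/(ω·C) = 0 - j9.959 Ω
  Z3: Z = R = 26.5 Ω
Step 3 — With the output port shorted to ground, the output series arm Z2 runs from the junction to ground; the shunt arm Z3 also runs from the junction to ground. They appear in parallel: Z3 || Z2 = 3.28 - j8.727 Ω.
Step 4 — Series with input arm Z1: Z_in = Z1 + (Z3 || Z2) = 108.3 - j8.727 Ω = 108.6∠-4.6° Ω.
Step 5 — Source phasor: V = 240∠-60.0° V = 120 - j207.8 V.
Step 6 — Ohm's law: I = V / Z_total = (120 - j207.8) / (108.3 - j8.727) = 1.255 - j1.818 A.
Step 7 — Convert to polar: |I| = 2.209 A, ∠I = -55.4°.

I = 2.209∠-55.4° A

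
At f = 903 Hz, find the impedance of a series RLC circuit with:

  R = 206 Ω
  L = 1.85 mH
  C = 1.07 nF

Step 1 — Angular frequency: ω = 2π·f = 2π·903 = 5674 rad/s.
Step 2 — Component impedances:
  R: Z = R = 206 Ω
  L: Z = jωL = j·5674·0.00185 = 0 + j10.5 Ω
  C: Z = 1/(jωC) = -j/(ω·C) = 0 - j1.647e+05 Ω
Step 3 — Series combination: Z_total = R + L + C = 206 - j1.647e+05 Ω = 1.647e+05∠-89.9° Ω.

Z = 206 - j1.647e+05 Ω = 1.647e+05∠-89.9° Ω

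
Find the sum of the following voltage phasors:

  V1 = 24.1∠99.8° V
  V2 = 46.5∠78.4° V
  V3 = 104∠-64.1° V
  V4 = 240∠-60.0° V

Step 1 — Convert each phasor to rectangular form:
  V1 = 24.1·(cos(99.8°) + j·sin(99.8°)) = -4.102 + j23.75 V
  V2 = 46.5·(cos(78.4°) + j·sin(78.4°)) = 9.35 + j45.55 V
  V3 = 104·(cos(-64.1°) + j·sin(-64.1°)) = 45.43 - j93.55 V
  V4 = 240·(cos(-60.0°) + j·sin(-60.0°)) = 120 - j207.8 V
Step 2 — Sum components: V_total = 170.7 - j232.1 V.
Step 3 — Convert to polar: |V_total| = 288.1 V, ∠V_total = -53.7°.

V_total = 288.1∠-53.7° V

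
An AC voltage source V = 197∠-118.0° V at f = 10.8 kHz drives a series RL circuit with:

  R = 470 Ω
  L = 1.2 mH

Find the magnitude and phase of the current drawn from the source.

Step 1 — Angular frequency: ω = 2π·f = 2π·1.08e+04 = 6.786e+04 rad/s.
Step 2 — Component impedances:
  R: Z = R = 470 Ω
  L: Z = jωL = j·6.786e+04·0.0012 = 0 + j81.43 Ω
Step 3 — Series combination: Z_total = R + L = 470 + j81.43 Ω = 477∠9.8° Ω.
Step 4 — Source phasor: V = 197∠-118.0° V = -92.49 - j173.9 V.
Step 5 — Ohm's law: I = V / Z_total = (-92.49 - j173.9) / (470 + j81.43) = -0.2533 - j0.3262 A.
Step 6 — Convert to polar: |I| = 0.413 A, ∠I = -127.8°.

I = 0.413∠-127.8° A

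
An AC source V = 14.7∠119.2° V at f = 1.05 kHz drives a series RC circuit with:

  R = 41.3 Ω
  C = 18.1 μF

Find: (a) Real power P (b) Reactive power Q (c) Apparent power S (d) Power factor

Step 1 — Angular frequency: ω = 2π·f = 2π·1050 = 6597 rad/s.
Step 2 — Component impedances:
  R: Z = R = 41.3 Ω
  C: Z = 1/(jωC) = -j/(ω·C) = 0 - j8.374 Ω
Step 3 — Series combination: Z_total = R + C = 41.3 - j8.374 Ω = 42.14∠-11.5° Ω.
Step 4 — Source phasor: V = 14.7∠119.2° V = -7.172 + j12.83 V.
Step 5 — Current: I = V / Z = -0.2273 + j0.2646 A = 0.3488∠130.7° A.
Step 6 — Complex power: S = V·I* = 5.026 - j1.019 VA.
Step 7 — Real power: P = Re(S) = 5.026 W.
Step 8 — Reactive power: Q = Im(S) = -1.019 VAR.
Step 9 — Apparent power: |S| = 5.128 VA.
Step 10 — Power factor: PF = P/|S| = 0.9801 (leading).

(a) P = 5.026 W  (b) Q = -1.019 VAR  (c) S = 5.128 VA  (d) PF = 0.9801 (leading)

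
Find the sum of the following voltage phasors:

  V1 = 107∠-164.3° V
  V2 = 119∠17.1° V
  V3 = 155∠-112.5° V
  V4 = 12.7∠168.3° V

Step 1 — Convert each phasor to rectangular form:
  V1 = 107·(cos(-164.3°) + j·sin(-164.3°)) = -103 - j28.95 V
  V2 = 119·(cos(17.1°) + j·sin(17.1°)) = 113.7 + j34.99 V
  V3 = 155·(cos(-112.5°) + j·sin(-112.5°)) = -59.32 - j143.2 V
  V4 = 12.7·(cos(168.3°) + j·sin(168.3°)) = -12.44 + j2.575 V
Step 2 — Sum components: V_total = -61.02 - j134.6 V.
Step 3 — Convert to polar: |V_total| = 147.8 V, ∠V_total = -114.4°.

V_total = 147.8∠-114.4° V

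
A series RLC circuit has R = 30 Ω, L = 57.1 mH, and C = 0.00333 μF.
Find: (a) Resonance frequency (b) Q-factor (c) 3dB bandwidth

Step 1 — Resonance condition Im(Z)=0 gives ω₀ = 1/√(LC).
Step 2 — ω₀ = 1/√(0.0571·3.33e-09) = 7.252e+04 rad/s.
Step 3 — f₀ = ω₀/(2π) = 1.154e+04 Hz.
Step 4 — Series Q: Q = ω₀L/R = 7.252e+04·0.0571/30 = 138.
Step 5 — 3dB bandwidth: Δω = ω₀/Q = 525.4 rad/s; BW = Δω/(2π) = 83.62 Hz.

(a) f₀ = 1.154e+04 Hz  (b) Q = 138  (c) BW = 83.62 Hz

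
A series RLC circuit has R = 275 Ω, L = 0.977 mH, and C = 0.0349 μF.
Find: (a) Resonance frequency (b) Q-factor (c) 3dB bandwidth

Step 1 — Resonance: ω₀ = 1/√(LC) = 1/√(0.000977·3.49e-08) = 1.713e+05 rad/s.
Step 2 — f₀ = ω₀/(2π) = 2.726e+04 Hz.
Step 3 — Series Q: Q = ω₀L/R = 1.713e+05·0.000977/275 = 0.6084.
Step 4 — Bandwidth: Δω = ω₀/Q = 2.815e+05 rad/s; BW = Δω/(2π) = 4.48e+04 Hz.

(a) f₀ = 2.726e+04 Hz  (b) Q = 0.6084  (c) BW = 4.48e+04 Hz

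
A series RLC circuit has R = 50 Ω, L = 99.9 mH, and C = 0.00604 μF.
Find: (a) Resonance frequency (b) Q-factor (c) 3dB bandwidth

Step 1 — Resonance: ω₀ = 1/√(LC) = 1/√(0.0999·6.04e-09) = 4.071e+04 rad/s.
Step 2 — f₀ = ω₀/(2π) = 6479 Hz.
Step 3 — Series Q: Q = ω₀L/R = 4.071e+04·0.0999/50 = 81.34.
Step 4 — Bandwidth: Δω = ω₀/Q = 500.5 rad/s; BW = Δω/(2π) = 79.66 Hz.

(a) f₀ = 6479 Hz  (b) Q = 81.34  (c) BW = 79.66 Hz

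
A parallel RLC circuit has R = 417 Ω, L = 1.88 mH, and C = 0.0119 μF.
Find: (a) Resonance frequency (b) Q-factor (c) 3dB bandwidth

Step 1 — Resonance: ω₀ = 1/√(LC) = 1/√(0.00188·1.19e-08) = 2.114e+05 rad/s.
Step 2 — f₀ = ω₀/(2π) = 3.365e+04 Hz.
Step 3 — Parallel Q: Q = R/(ω₀L) = 417/(2.114e+05·0.00188) = 1.049.
Step 4 — Bandwidth: Δω = ω₀/Q = 2.015e+05 rad/s; BW = Δω/(2π) = 3.207e+04 Hz.

(a) f₀ = 3.365e+04 Hz  (b) Q = 1.049  (c) BW = 3.207e+04 Hz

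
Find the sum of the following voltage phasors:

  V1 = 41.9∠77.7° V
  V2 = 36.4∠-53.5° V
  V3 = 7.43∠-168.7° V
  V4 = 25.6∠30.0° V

Step 1 — Convert each phasor to rectangular form:
  V1 = 41.9·(cos(77.7°) + j·sin(77.7°)) = 8.926 + j40.94 V
  V2 = 36.4·(cos(-53.5°) + j·sin(-53.5°)) = 21.65 - j29.26 V
  V3 = 7.43·(cos(-168.7°) + j·sin(-168.7°)) = -7.286 - j1.456 V
  V4 = 25.6·(cos(30.0°) + j·sin(30.0°)) = 22.17 + j12.8 V
Step 2 — Sum components: V_total = 45.46 + j23.02 V.
Step 3 — Convert to polar: |V_total| = 50.96 V, ∠V_total = 26.9°.

V_total = 50.96∠26.9° V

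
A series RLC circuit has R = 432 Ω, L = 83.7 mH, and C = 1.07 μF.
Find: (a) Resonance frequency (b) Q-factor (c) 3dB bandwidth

Step 1 — Resonance: ω₀ = 1/√(LC) = 1/√(0.0837·1.07e-06) = 3342 rad/s.
Step 2 — f₀ = ω₀/(2π) = 531.8 Hz.
Step 3 — Series Q: Q = ω₀L/R = 3342·0.0837/432 = 0.6474.
Step 4 — Bandwidth: Δω = ω₀/Q = 5161 rad/s; BW = Δω/(2π) = 821.4 Hz.

(a) f₀ = 531.8 Hz  (b) Q = 0.6474  (c) BW = 821.4 Hz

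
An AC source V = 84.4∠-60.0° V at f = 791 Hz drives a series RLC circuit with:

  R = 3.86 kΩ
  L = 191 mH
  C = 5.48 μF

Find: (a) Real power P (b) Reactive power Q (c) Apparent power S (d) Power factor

Step 1 — Angular frequency: ω = 2π·f = 2π·791 = 4970 rad/s.
Step 2 — Component impedances:
  R: Z = R = 3860 Ω
  L: Z = jωL = j·4970·0.191 = 0 + j949.3 Ω
  C: Z = 1/(jωC) = -j/(ω·C) = 0 - j36.72 Ω
Step 3 — Series combination: Z_total = R + L + C = 3860 + j912.6 Ω = 3966∠13.3° Ω.
Step 4 — Source phasor: V = 84.4∠-60.0° V = 42.2 - j73.09 V.
Step 5 — Current: I = V / Z = 0.006114 - j0.02038 A = 0.02128∠-73.3° A.
Step 6 — Complex power: S = V·I* = 1.748 + j0.4132 VA.
Step 7 — Real power: P = Re(S) = 1.748 W.
Step 8 — Reactive power: Q = Im(S) = 0.4132 VAR.
Step 9 — Apparent power: |S| = 1.796 VA.
Step 10 — Power factor: PF = P/|S| = 0.9732 (lagging).

(a) P = 1.748 W  (b) Q = 0.4132 VAR  (c) S = 1.796 VA  (d) PF = 0.9732 (lagging)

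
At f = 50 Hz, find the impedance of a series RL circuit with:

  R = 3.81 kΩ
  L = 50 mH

Step 1 — Angular frequency: ω = 2π·f = 2π·50 = 314.2 rad/s.
Step 2 — Component impedances:
  R: Z = R = 3810 Ω
  L: Z = jωL = j·314.2·0.05 = 0 + j15.71 Ω
Step 3 — Series combination: Z_total = R + L = 3810 + j15.71 Ω = 3810∠0.2° Ω.

Z = 3810 + j15.71 Ω = 3810∠0.2° Ω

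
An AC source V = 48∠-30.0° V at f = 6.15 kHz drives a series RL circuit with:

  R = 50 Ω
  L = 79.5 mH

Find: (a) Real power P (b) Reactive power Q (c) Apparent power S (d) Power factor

Step 1 — Angular frequency: ω = 2π·f = 2π·6150 = 3.864e+04 rad/s.
Step 2 — Component impedances:
  R: Z = R = 50 Ω
  L: Z = jωL = j·3.864e+04·0.0795 = 0 + j3072 Ω
Step 3 — Series combination: Z_total = R + L = 50 + j3072 Ω = 3072∠89.1° Ω.
Step 4 — Source phasor: V = 48∠-30.0° V = 41.57 - j24 V.
Step 5 — Current: I = V / Z = -0.00759 - j0.01366 A = 0.01562∠-119.1° A.
Step 6 — Complex power: S = V·I* = 0.0122 + j0.7498 VA.
Step 7 — Real power: P = Re(S) = 0.0122 W.
Step 8 — Reactive power: Q = Im(S) = 0.7498 VAR.
Step 9 — Apparent power: |S| = 0.7499 VA.
Step 10 — Power factor: PF = P/|S| = 0.01627 (lagging).

(a) P = 0.0122 W  (b) Q = 0.7498 VAR  (c) S = 0.7499 VA  (d) PF = 0.01627 (lagging)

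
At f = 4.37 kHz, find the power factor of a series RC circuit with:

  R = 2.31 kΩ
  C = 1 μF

Step 1 — Angular frequency: ω = 2π·f = 2π·4370 = 2.746e+04 rad/s.
Step 2 — Component impedances:
  R: Z = R = 2310 Ω
  C: Z = 1/(jωC) = -j/(ω·C) = 0 - j36.42 Ω
Step 3 — Series combination: Z_total = R + C = 2310 - j36.42 Ω = 2310∠-0.9° Ω.
Step 4 — Power factor: PF = cos(φ) = Re(Z)/|Z| = 2310/2310.3 = 0.9999.
Step 5 — Type: Im(Z) = -36.42 ⇒ leading (phase φ = -0.9°).

PF = 0.9999 (leading, φ = -0.9°)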